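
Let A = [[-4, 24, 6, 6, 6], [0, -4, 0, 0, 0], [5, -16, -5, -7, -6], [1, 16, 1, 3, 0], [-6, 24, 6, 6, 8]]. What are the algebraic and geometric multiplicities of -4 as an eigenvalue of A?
algebraic multiplicity 2, geometric multiplicity 2

The characteristic polynomial is (x - 2)^3(x + 4)^2, so the factor x + 4 appears with exponent 2: the algebraic multiplicity is 2.

rank(A + 4I) = 3, so the eigenspace has dimension 5 - 3 = 2: the geometric multiplicity is 2.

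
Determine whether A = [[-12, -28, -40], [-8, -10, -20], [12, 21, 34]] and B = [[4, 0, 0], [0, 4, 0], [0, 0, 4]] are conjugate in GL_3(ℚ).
Both have characteristic polynomial (x - 4)^3, but the minimal polynomial of A is (x - 4)^2 while the minimal polynomial of B is x - 4. The minimal polynomial is a similarity invariant, so A and B are not similar.

No.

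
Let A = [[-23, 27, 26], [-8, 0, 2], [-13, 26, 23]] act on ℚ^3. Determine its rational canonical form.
R = [[0, 0, 54], [1, 0, 27], [0, 1, 0]]

The invariant factors of A (the non-unit diagonal entries of the Smith normal form of xI - A over ℚ[x]) are (x - 6)(x + 3)^2, each dividing the next. The characteristic polynomial is their product, (x - 6)(x + 3)^2.

The rational canonical form is the block-diagonal matrix of companion matrices C(f_i):
R = [[0, 0, 54], [1, 0, 27], [0, 1, 0]].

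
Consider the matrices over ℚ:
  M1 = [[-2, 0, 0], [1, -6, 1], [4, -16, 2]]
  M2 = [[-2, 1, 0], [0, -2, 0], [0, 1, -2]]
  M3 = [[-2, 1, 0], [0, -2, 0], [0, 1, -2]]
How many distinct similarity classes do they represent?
1 class: {M1, M2, M3}

Characteristic polynomials: χ_{M1} = (x + 2)^3, χ_{M2} = (x + 2)^3, χ_{M3} = (x + 2)^3.

{M1, M2, M3}: invariant factors x + 2, (x + 2)^2.

Matrices are similar if and only if their invariant-factor lists agree; the partition into similarity classes is {M1, M2, M3}.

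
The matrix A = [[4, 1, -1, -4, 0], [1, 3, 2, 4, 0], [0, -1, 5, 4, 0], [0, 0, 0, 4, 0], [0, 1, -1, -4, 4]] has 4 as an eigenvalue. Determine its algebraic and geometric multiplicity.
The characteristic polynomial is (x - 4)^5, so the factor x - 4 appears with exponent 5: the algebraic multiplicity is 5.

rank(A - 4I) = 2, so the eigenspace has dimension 5 - 2 = 3: the geometric multiplicity is 3.

Since 3 < 5, A is not diagonalizable.

algebraic multiplicity 5, geometric multiplicity 3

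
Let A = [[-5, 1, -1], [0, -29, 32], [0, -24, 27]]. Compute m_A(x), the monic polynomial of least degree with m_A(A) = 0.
The characteristic polynomial factors as (x - 3)(x + 5)^2. The minimal polynomial is ∏(x - λ)^{k_λ} where k_λ is the size of the largest Jordan block at λ.

For λ = -5: rank(A + 5I) = 2, and the largest Jordan block has size 2 (the smallest k with rank((A + 5I)^k) = rank((A + 5I)^(k+1))).
For λ = 3: rank(A - 3I) = 2, and the largest Jordan block has size 1 (the smallest k with rank((A - 3I)^k) = rank((A - 3I)^(k+1))).

So m_A(x) = (x - 3)(x + 5)^2.

m_A(x) = (x - 3)(x + 5)^2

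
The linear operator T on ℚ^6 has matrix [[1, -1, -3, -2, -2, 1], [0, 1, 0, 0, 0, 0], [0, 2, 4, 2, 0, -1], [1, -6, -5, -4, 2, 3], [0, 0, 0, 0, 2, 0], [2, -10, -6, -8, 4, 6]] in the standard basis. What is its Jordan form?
The characteristic polynomial is det(xI - A) = (x - 2)^4(x - 1)^2, so the eigenvalues are 1 (algebraic multiplicity 2), 2 (algebraic multiplicity 4).

For λ = 1: rank(A - I) = 5, rank((A - I)^2) = 4. The eigenspace has dimension 6 - 5 = 1, so there is 1 Jordan block; the rank sequence gives block sizes [2].

For λ = 2: rank(A - 2I) = 3, rank((A - 2I)^2) = 2. The eigenspace has dimension 6 - 3 = 3, so there are 3 Jordan blocks; the rank sequence gives block sizes [2, 1, 1].

Assembling the blocks gives the Jordan form J above.

J = [[1, 1, 0, 0, 0, 0], [0, 1, 0, 0, 0, 0], [0, 0, 2, 1, 0, 0], [0, 0, 0, 2, 0, 0], [0, 0, 0, 0, 2, 0], [0, 0, 0, 0, 0, 2]]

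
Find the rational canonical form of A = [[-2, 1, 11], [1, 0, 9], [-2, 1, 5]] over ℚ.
R = [[0, 0, 6], [1, 0, -2], [0, 1, 3]]

The invariant factors of A (the non-unit diagonal entries of the Smith normal form of xI - A over ℚ[x]) are (x - 3)(x^2 + 2), each dividing the next. The characteristic polynomial is their product, (x - 3)(x^2 + 2).

The rational canonical form is the block-diagonal matrix of companion matrices C(f_i):
R = [[0, 0, 6], [1, 0, -2], [0, 1, 3]].

Note the characteristic polynomial does not split into linear factors over ℚ, so A has no Jordan form over ℚ; the rational canonical form exists over any field.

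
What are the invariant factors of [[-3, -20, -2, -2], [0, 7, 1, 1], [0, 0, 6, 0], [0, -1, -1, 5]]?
The Jordan structure of A has elementary divisors (x + 3), (x - 6)^2, (x - 6). Arranging the block sizes at each eigenvalue in decreasing order and taking row products gives the invariant factors.

Invariant factors (smallest first, each dividing the next): x - 6, (x - 6)^2(x + 3).

Check: the last factor (x - 6)^2(x + 3) is the minimal polynomial, and the product (x - 6)^3(x + 3) is the characteristic polynomial.

x - 6, (x - 6)^2(x + 3)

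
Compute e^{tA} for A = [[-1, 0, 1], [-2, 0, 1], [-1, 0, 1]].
e^{tA} = [[1 - t, 0, t], [t*(t - 4)/2, 1, t*(1 - t/2)], [-t, 0, t + 1]]

A has Jordan form J = [[0, 1, 0], [0, 0, 1], [0, 0, 0]] with A = PJP^{-1}, so e^{tA} = P e^{tJ} P^{-1}.

For a Jordan block J_k(λ), e^{tJ_k(λ)} = e^{λt} · (I + tN + t^2 N^2/2! + ... + t^{k-1} N^{k-1}/(k-1)!) where N is the nilpotent superdiagonal part.

Assembling the blocks and conjugating back gives the entries of e^{tA} as shown above.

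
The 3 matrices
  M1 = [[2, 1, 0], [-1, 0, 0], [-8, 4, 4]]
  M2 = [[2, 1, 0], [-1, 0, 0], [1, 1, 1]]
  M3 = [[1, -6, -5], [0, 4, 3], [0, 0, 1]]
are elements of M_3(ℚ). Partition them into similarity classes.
2 classes: {M1, M3}, {M2}

Characteristic polynomials: χ_{M1} = (x - 4)(x - 1)^2, χ_{M2} = (x - 1)^3, χ_{M3} = (x - 4)(x - 1)^2.

{M1, M3}: invariant factors (x - 4)(x - 1)^2.

{M2}: invariant factors x - 1, (x - 1)^2.

Matrices are similar if and only if their invariant-factor lists agree; the partition into similarity classes is {M1, M3}, {M2}.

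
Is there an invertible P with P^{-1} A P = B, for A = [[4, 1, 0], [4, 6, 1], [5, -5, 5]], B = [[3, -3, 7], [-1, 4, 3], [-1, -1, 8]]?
Two matrices over a field are similar if and only if they have the same invariant factors.

Both A and B have characteristic polynomial (x - 5)^3 and minimal polynomial (x - 5)^3. Computing further, both have invariant factors (x - 5)^3. Hence A and B are similar.

Yes.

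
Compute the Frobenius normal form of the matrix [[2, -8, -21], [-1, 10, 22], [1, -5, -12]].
The invariant factors of A (the non-unit diagonal entries of the Smith normal form of xI - A over ℚ[x]) are x^3 - x - 5, each dividing the next. The characteristic polynomial is their product, x^3 - x - 5.

The rational canonical form is the block-diagonal matrix of companion matrices C(f_i):
R = [[0, 0, 5], [1, 0, 1], [0, 1, 0]].

Note the characteristic polynomial does not split into linear factors over ℚ, so A has no Jordan form over ℚ; the rational canonical form exists over any field.

R = [[0, 0, 5], [1, 0, 1], [0, 1, 0]]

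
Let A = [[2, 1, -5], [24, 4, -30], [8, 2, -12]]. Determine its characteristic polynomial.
χ_A(x) = (x + 2)^3

xI - A = [[x - 2, -1, 5], [-24, x - 4, 30], [-8, -2, x + 12]].

Expanding det(xI - A) along the first row:
det(xI - A) = + (x - 2)·det([[x - 4, 30], [-2, x + 12]]) - (-1)·det([[-24, 30], [-8, x + 12]]) + (5)·det([[-24, x - 4], [-8, -2]]).

Evaluating gives χ_A(x) = x^3 + 6x^2 + 12x + 8 = (x + 2)^3.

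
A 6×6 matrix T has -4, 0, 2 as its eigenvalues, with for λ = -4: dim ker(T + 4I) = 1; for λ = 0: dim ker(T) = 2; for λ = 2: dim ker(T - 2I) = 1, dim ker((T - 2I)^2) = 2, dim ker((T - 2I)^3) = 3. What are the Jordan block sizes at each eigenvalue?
λ = -4: successive nullity increments [1] count blocks of size ≥ k; block sizes are [1].
λ = 0: successive nullity increments [2] count blocks of size ≥ k; block sizes are [1, 1].
λ = 2: successive nullity increments [1, 1, 1] count blocks of size ≥ k; block sizes are [3].

Jordan blocks: (-4, 1), (0, 1), (0, 1), (2, 3)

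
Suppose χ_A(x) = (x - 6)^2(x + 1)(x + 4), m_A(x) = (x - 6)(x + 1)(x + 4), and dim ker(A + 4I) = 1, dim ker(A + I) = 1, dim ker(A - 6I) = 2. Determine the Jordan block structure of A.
λ = -4: algebraic multiplicity 1 (exponent in χ_A), largest block size 1 (exponent in m_A), 1 block (geometric multiplicity). This forces block sizes [1].
λ = -1: algebraic multiplicity 1 (exponent in χ_A), largest block size 1 (exponent in m_A), 1 block (geometric multiplicity). This forces block sizes [1].
λ = 6: algebraic multiplicity 2 (exponent in χ_A), largest block size 1 (exponent in m_A), 2 blocks (geometric multiplicity). These force block sizes [1, 1].

Jordan blocks: (-4, 1), (-1, 1), (6, 1), (6, 1)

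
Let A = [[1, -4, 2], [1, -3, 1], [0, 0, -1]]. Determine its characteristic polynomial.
xI - A = [[x - 1, 4, -2], [-1, x + 3, -1], [0, 0, x + 1]].

Expanding det(xI - A) along the first row:
det(xI - A) = + (x - 1)·det([[x + 3, -1], [0, x + 1]]) - (4)·det([[-1, -1], [0, x + 1]]) + (-2)·det([[-1, x + 3], [0, 0]]).

Evaluating gives χ_A(x) = x^3 + 3x^2 + 3x + 1 = (x + 1)^3.

χ_A(x) = (x + 1)^3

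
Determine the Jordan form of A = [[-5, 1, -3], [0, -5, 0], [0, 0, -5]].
The characteristic polynomial is det(xI - A) = (x + 5)^3, so the eigenvalues are -5 (algebraic multiplicity 3).

For λ = -5: rank(A + 5I) = 1, rank((A + 5I)^2) = 0. The eigenspace has dimension 3 - 1 = 2, so there are 2 Jordan blocks; the rank sequence gives block sizes [2, 1].

Assembling the blocks gives the Jordan form J above.

J = [[-5, 1, 0], [0, -5, 0], [0, 0, -5]]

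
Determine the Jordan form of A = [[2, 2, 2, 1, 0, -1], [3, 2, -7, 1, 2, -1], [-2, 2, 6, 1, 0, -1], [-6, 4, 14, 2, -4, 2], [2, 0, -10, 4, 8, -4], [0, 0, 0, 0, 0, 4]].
The characteristic polynomial is det(xI - A) = (x - 4)^6, so the eigenvalues are 4 (algebraic multiplicity 6).

For λ = 4: rank(A - 4I) = 2, rank((A - 4I)^2) = 0. The eigenspace has dimension 6 - 2 = 4, so there are 4 Jordan blocks; the rank sequence gives block sizes [2, 2, 1, 1].

Assembling the blocks gives the Jordan form J above.

J = [[4, 1, 0, 0, 0, 0], [0, 4, 0, 0, 0, 0], [0, 0, 4, 1, 0, 0], [0, 0, 0, 4, 0, 0], [0, 0, 0, 0, 4, 0], [0, 0, 0, 0, 0, 4]]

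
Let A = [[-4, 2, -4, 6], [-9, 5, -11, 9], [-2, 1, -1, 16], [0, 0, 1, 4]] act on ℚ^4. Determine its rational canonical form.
The invariant factors of A (the non-unit diagonal entries of the Smith normal form of xI - A over ℚ[x]) are (x - 6)(x + 3)(x^2 - x - 1), each dividing the next. The characteristic polynomial is their product, (x - 6)(x + 3)(x^2 - x - 1).

The rational canonical form is the block-diagonal matrix of companion matrices C(f_i):
R = [[0, 0, 0, -18], [1, 0, 0, -21], [0, 1, 0, 16], [0, 0, 1, 4]].

Note the characteristic polynomial does not split into linear factors over ℚ, so A has no Jordan form over ℚ; the rational canonical form exists over any field.

R = [[0, 0, 0, -18], [1, 0, 0, -21], [0, 1, 0, 16], [0, 0, 1, 4]]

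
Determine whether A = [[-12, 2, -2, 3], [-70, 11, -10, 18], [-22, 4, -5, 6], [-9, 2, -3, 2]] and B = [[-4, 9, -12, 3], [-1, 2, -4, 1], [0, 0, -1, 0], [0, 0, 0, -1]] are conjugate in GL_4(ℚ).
No.

Both have characteristic polynomial (x + 1)^4, but the minimal polynomial of A is (x + 1)^3 while the minimal polynomial of B is (x + 1)^2. The minimal polynomial is a similarity invariant, so A and B are not similar.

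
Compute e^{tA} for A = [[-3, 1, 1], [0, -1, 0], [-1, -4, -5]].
A has Jordan form J = [[-4, 1, 0], [0, -4, 0], [0, 0, -1]] with A = PJP^{-1}, so e^{tA} = P e^{tJ} P^{-1}.

For a Jordan block J_k(λ), e^{tJ_k(λ)} = e^{λt} · (I + tN + t^2 N^2/2! + ... + t^{k-1} N^{k-1}/(k-1)!) where N is the nilpotent superdiagonal part.

Assembling the blocks and conjugating back gives the entries of e^{tA} as shown above.

e^{tA} = [[(t + 1)*e^{-4*t}, t*e^{-4*t}, t*e^{-4*t}], [0, e^{-t}, 0], [-t*e^{-4*t}, (-t - e^{3*t} + 1)*e^{-4*t}, (1 - t)*e^{-4*t}]]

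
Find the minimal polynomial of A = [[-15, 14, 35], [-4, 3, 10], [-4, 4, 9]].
The characteristic polynomial factors as (x + 1)^3. The minimal polynomial is ∏(x - λ)^{k_λ} where k_λ is the size of the largest Jordan block at λ.

For λ = -1: rank(A + I) = 1, and the largest Jordan block has size 2 (the smallest k with rank((A + I)^k) = rank((A + I)^(k+1))).

So m_A(x) = (x + 1)^2.

m_A(x) = (x + 1)^2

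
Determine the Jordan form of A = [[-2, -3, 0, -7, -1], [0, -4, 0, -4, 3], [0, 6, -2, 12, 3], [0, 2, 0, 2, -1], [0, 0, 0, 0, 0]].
J = [[-2, 1, 0, 0, 0], [0, -2, 0, 0, 0], [0, 0, -2, 0, 0], [0, 0, 0, 0, 1], [0, 0, 0, 0, 0]]

The characteristic polynomial is det(xI - A) = x^2(x + 2)^3, so the eigenvalues are -2 (algebraic multiplicity 3), 0 (algebraic multiplicity 2).

For λ = -2: rank(A + 2I) = 3, rank((A + 2I)^2) = 2. The eigenspace has dimension 5 - 3 = 2, so there are 2 Jordan blocks; the rank sequence gives block sizes [2, 1].

For λ = 0: rank(A) = 4, rank(A^2) = 3. The eigenspace has dimension 5 - 4 = 1, so there is 1 Jordan block; the rank sequence gives block sizes [2].

Assembling the blocks gives the Jordan form J above.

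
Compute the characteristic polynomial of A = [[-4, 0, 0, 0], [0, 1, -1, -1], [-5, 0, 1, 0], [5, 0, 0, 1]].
χ_A(x) = (x - 1)^3(x + 4)

xI - A = [[x + 4, 0, 0, 0], [0, x - 1, 1, 1], [5, 0, x - 1, 0], [-5, 0, 0, x - 1]].

Expanding det(xI - A) along the first row:
det(xI - A) = + (x + 4)·det([[x - 1, 1, 1], [0, x - 1, 0], [0, 0, x - 1]]) - (0)·det([[0, 1, 1], [5, x - 1, 0], [-5, 0, x - 1]]) + (0)·det([[0, x - 1, 1], [5, 0, 0], [-5, 0, x - 1]]) - (0)·det([[0, x - 1, 1], [5, 0, x - 1], [-5, 0, 0]]).

Evaluating gives χ_A(x) = x^4 + x^3 - 9x^2 + 11x - 4 = (x - 1)^3(x + 4).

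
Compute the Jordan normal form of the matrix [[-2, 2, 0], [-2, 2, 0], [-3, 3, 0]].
J = [[0, 1, 0], [0, 0, 0], [0, 0, 0]]

The characteristic polynomial is det(xI - A) = x^3, so the eigenvalues are 0 (algebraic multiplicity 3).

For λ = 0: rank(A) = 1, rank(A^2) = 0. The eigenspace has dimension 3 - 1 = 2, so there are 2 Jordan blocks; the rank sequence gives block sizes [2, 1].

Assembling the blocks gives the Jordan form J above.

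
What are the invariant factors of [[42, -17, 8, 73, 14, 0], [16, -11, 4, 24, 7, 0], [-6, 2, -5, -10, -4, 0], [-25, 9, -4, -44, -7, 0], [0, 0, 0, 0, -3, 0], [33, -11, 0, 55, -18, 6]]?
x + 5, (x - 6)(x + 3)^2(x + 5)^2

The Jordan structure of A has elementary divisors (x + 5)^2, (x + 5), (x + 3)^2, (x - 6). Arranging the block sizes at each eigenvalue in decreasing order and taking row products gives the invariant factors.

Invariant factors (smallest first, each dividing the next): x + 5, (x - 6)(x + 3)^2(x + 5)^2.

Check: the last factor (x - 6)(x + 3)^2(x + 5)^2 is the minimal polynomial, and the product (x - 6)(x + 3)^2(x + 5)^3 is the characteristic polynomial.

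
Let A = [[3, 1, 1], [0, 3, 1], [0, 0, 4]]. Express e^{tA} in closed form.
A has Jordan form J = [[3, 1, 0], [0, 3, 0], [0, 0, 4]] with A = PJP^{-1}, so e^{tA} = P e^{tJ} P^{-1}.

For a Jordan block J_k(λ), e^{tJ_k(λ)} = e^{λt} · (I + tN + t^2 N^2/2! + ... + t^{k-1} N^{k-1}/(k-1)!) where N is the nilpotent superdiagonal part.

Assembling the blocks and conjugating back gives the entries of e^{tA} as shown above.

e^{tA} = [[e^{3*t}, t*e^{3*t}, (-t + 2*e^{t} - 2)*e^{3*t}], [0, e^{3*t}, (e^{t} - 1)*e^{3*t}], [0, 0, e^{4*t}]]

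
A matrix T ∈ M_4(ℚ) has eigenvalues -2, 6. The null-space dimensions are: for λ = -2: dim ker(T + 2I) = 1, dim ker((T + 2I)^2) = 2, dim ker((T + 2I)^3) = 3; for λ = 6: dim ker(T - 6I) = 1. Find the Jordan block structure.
Jordan blocks: (-2, 3), (6, 1)

λ = -2: successive nullity increments [1, 1, 1] count blocks of size ≥ k; block sizes are [3].
λ = 6: successive nullity increments [1] count blocks of size ≥ k; block sizes are [1].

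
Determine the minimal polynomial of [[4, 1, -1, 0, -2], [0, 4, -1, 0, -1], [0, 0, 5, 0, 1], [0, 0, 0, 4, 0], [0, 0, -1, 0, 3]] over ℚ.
m_A(x) = (x - 4)^2

The characteristic polynomial factors as (x - 4)^5. The minimal polynomial is ∏(x - λ)^{k_λ} where k_λ is the size of the largest Jordan block at λ.

For λ = 4: rank(A - 4I) = 2, and the largest Jordan block has size 2 (the smallest k with rank((A - 4I)^k) = rank((A - 4I)^(k+1))).

So m_A(x) = (x - 4)^2.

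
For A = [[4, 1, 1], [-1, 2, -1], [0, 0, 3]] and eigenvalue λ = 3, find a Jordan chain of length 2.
We seek v_1 ∈ ker((A - 3I)^2) \ ker(A - 3I), then set v_{i+1} = (A - 3I) v_i.

One such chain is v_1 = [[-1, 2, 0]]^T, v_2 = [[1, -1, 0]]^T. Check: (A - 3I) v_2 = [[0, 0, 0]]^T = 0.

v_1 = [[-1, 2, 0]]^T, v_2 = [[1, -1, 0]]^T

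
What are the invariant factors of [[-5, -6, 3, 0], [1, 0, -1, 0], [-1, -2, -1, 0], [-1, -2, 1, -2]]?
The Jordan structure of A has elementary divisors (x + 2)^2, (x + 2), (x + 2). Arranging the block sizes at each eigenvalue in decreasing order and taking row products gives the invariant factors.

Invariant factors (smallest first, each dividing the next): x + 2, x + 2, (x + 2)^2.

Check: the last factor (x + 2)^2 is the minimal polynomial, and the product (x + 2)^4 is the characteristic polynomial.

x + 2, x + 2, (x + 2)^2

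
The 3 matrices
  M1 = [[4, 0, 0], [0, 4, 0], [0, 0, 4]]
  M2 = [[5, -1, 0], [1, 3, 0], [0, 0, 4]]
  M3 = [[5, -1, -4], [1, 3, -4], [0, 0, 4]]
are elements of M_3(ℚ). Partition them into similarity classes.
Characteristic polynomials: χ_{M1} = (x - 4)^3, χ_{M2} = (x - 4)^3, χ_{M3} = (x - 4)^3.

{M1}: invariant factors x - 4, x - 4, x - 4.

{M2, M3}: invariant factors x - 4, (x - 4)^2.

Matrices are similar if and only if their invariant-factor lists agree; the partition into similarity classes is {M1}, {M2, M3}.

2 classes: {M1}, {M2, M3}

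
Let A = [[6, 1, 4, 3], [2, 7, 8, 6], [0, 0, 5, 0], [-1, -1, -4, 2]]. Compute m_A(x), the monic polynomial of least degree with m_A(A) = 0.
m_A(x) = (x - 5)^2

The characteristic polynomial factors as (x - 5)^4. The minimal polynomial is ∏(x - λ)^{k_λ} where k_λ is the size of the largest Jordan block at λ.

For λ = 5: rank(A - 5I) = 1, and the largest Jordan block has size 2 (the smallest k with rank((A - 5I)^k) = rank((A - 5I)^(k+1))).

So m_A(x) = (x - 5)^2.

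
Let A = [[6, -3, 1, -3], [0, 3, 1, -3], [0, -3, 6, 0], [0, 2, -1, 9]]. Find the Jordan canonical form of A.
J = [[6, 1, 0, 0], [0, 6, 1, 0], [0, 0, 6, 0], [0, 0, 0, 6]]

The characteristic polynomial is det(xI - A) = (x - 6)^4, so the eigenvalues are 6 (algebraic multiplicity 4).

For λ = 6: rank(A - 6I) = 2, rank((A - 6I)^2) = 1, rank((A - 6I)^3) = 0. The eigenspace has dimension 4 - 2 = 2, so there are 2 Jordan blocks; the rank sequence gives block sizes [3, 1].

Assembling the blocks gives the Jordan form J above.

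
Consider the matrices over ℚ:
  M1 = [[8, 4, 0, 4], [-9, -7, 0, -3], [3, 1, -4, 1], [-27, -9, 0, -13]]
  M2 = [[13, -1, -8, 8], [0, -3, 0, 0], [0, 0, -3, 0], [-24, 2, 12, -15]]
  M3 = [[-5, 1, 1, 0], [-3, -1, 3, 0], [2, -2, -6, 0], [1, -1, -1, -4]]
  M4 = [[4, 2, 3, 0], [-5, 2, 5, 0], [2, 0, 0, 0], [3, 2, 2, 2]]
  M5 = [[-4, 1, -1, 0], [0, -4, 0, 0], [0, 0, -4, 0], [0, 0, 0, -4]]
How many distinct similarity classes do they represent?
Characteristic polynomials: χ_{M1} = (x + 4)^4, χ_{M2} = (x - 1)(x + 3)^3, χ_{M3} = (x + 4)^4, χ_{M4} = (x - 2)^4, χ_{M5} = (x + 4)^4.

{M1, M3, M5}: invariant factors x + 4, x + 4, (x + 4)^2.

{M2}: invariant factors x + 3, (x - 1)(x + 3)^2.

{M4}: invariant factors x - 2, (x - 2)^3.

Matrices are similar if and only if their invariant-factor lists agree; the partition into similarity classes is {M1, M3, M5}, {M2}, {M4}.

3 classes: {M1, M3, M5}, {M2}, {M4}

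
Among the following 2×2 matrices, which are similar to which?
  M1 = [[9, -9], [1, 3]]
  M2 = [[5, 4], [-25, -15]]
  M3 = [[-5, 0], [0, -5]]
Characteristic polynomials: χ_{M1} = (x - 6)^2, χ_{M2} = (x + 5)^2, χ_{M3} = (x + 5)^2.

{M1}: invariant factors (x - 6)^2.

{M2}: invariant factors (x + 5)^2.

{M3}: invariant factors x + 5, x + 5.

Matrices are similar if and only if their invariant-factor lists agree; the partition into similarity classes is {M1}, {M2}, {M3}.

3 classes: {M1}, {M2}, {M3}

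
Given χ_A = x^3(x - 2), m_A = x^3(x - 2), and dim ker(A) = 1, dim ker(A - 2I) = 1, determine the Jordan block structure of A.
Jordan blocks: (0, 3), (2, 1)

λ = 0: algebraic multiplicity 3 (exponent in χ_A), largest block size 3 (exponent in m_A), 1 block (geometric multiplicity). This forces block sizes [3].
λ = 2: algebraic multiplicity 1 (exponent in χ_A), largest block size 1 (exponent in m_A), 1 block (geometric multiplicity). This forces block sizes [1].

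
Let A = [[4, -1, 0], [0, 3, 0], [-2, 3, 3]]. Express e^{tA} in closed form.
A has Jordan form J = [[3, 1, 0], [0, 3, 0], [0, 0, 4]] with A = PJP^{-1}, so e^{tA} = P e^{tJ} P^{-1}.

For a Jordan block J_k(λ), e^{tJ_k(λ)} = e^{λt} · (I + tN + t^2 N^2/2! + ... + t^{k-1} N^{k-1}/(k-1)!) where N is the nilpotent superdiagonal part.

Assembling the blocks and conjugating back gives the entries of e^{tA} as shown above.

e^{tA} = [[e^{4*t}, (1 - e^{t})*e^{3*t}, 0], [0, e^{3*t}, 0], [2*(1 - e^{t})*e^{3*t}, (t + 2*e^{t} - 2)*e^{3*t}, e^{3*t}]]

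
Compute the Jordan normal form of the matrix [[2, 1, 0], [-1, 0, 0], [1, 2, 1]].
The characteristic polynomial is det(xI - A) = (x - 1)^3, so the eigenvalues are 1 (algebraic multiplicity 3).

For λ = 1: rank(A - I) = 2, rank((A - I)^2) = 1, rank((A - I)^3) = 0. The eigenspace has dimension 3 - 2 = 1, so there is 1 Jordan block; the rank sequence gives block sizes [3].

Assembling the blocks gives the Jordan form J above.

J = [[1, 1, 0], [0, 1, 1], [0, 0, 1]]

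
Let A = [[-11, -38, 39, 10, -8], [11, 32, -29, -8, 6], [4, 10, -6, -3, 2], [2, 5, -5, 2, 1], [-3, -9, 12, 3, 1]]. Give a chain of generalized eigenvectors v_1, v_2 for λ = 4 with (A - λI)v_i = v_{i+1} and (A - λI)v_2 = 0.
We seek v_1 ∈ ker((A - 4I)^2) \ ker(A - 4I), then set v_{i+1} = (A - 4I) v_i.

One such chain is v_1 = [[1, 0, 0, 1, 0]]^T, v_2 = [[-5, 3, 1, 0, 0]]^T. Check: (A - 4I) v_2 = [[0, 0, 0, 0, 0]]^T = 0.

v_1 = [[1, 0, 0, 1, 0]]^T, v_2 = [[-5, 3, 1, 0, 0]]^T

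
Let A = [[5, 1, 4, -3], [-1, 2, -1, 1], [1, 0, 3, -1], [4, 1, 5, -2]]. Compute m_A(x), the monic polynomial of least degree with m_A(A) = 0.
m_A(x) = (x - 2)^2

The characteristic polynomial factors as (x - 2)^4. The minimal polynomial is ∏(x - λ)^{k_λ} where k_λ is the size of the largest Jordan block at λ.

For λ = 2: rank(A - 2I) = 2, and the largest Jordan block has size 2 (the smallest k with rank((A - 2I)^k) = rank((A - 2I)^(k+1))).

So m_A(x) = (x - 2)^2.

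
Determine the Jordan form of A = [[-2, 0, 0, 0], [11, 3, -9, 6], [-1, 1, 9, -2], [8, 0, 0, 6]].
The characteristic polynomial is det(xI - A) = (x - 6)^3(x + 2), so the eigenvalues are -2 (algebraic multiplicity 1), 6 (algebraic multiplicity 3).

For λ = -2: algebraic multiplicity 1 gives one 1×1 block.

For λ = 6: rank(A - 6I) = 2, rank((A - 6I)^2) = 1. The eigenspace has dimension 4 - 2 = 2, so there are 2 Jordan blocks; the rank sequence gives block sizes [2, 1].

Assembling the blocks gives the Jordan form J above.

J = [[-2, 0, 0, 0], [0, 6, 1, 0], [0, 0, 6, 0], [0, 0, 0, 6]]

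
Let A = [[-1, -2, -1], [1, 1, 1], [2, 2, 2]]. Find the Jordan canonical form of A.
J = [[0, 0, 0], [0, 1, 1], [0, 0, 1]]

The characteristic polynomial is det(xI - A) = x(x - 1)^2, so the eigenvalues are 0 (algebraic multiplicity 1), 1 (algebraic multiplicity 2).

For λ = 0: algebraic multiplicity 1 gives one 1×1 block.

For λ = 1: rank(A - I) = 2, rank((A - I)^2) = 1. The eigenspace has dimension 3 - 2 = 1, so there is 1 Jordan block; the rank sequence gives block sizes [2].

Assembling the blocks gives the Jordan form J above.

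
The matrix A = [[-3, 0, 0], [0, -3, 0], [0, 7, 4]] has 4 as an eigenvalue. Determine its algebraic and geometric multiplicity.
The characteristic polynomial is (x - 4)(x + 3)^2, so the factor x - 4 appears with exponent 1: the algebraic multiplicity is 1.

rank(A - 4I) = 2, so the eigenspace has dimension 3 - 2 = 1: the geometric multiplicity is 1.

algebraic multiplicity 1, geometric multiplicity 1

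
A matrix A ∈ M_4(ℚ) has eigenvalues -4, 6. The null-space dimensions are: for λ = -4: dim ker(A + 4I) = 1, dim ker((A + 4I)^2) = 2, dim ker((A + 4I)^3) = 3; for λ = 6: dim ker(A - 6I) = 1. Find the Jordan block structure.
λ = -4: successive nullity increments [1, 1, 1] count blocks of size ≥ k; block sizes are [3].
λ = 6: successive nullity increments [1] count blocks of size ≥ k; block sizes are [1].

Jordan blocks: (-4, 3), (6, 1)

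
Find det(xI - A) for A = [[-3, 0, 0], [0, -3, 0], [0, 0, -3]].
xI - A = [[x + 3, 0, 0], [0, x + 3, 0], [0, 0, x + 3]].

Expanding det(xI - A) along the first row:
det(xI - A) = + (x + 3)·det([[x + 3, 0], [0, x + 3]]) - (0)·det([[0, 0], [0, x + 3]]) + (0)·det([[0, x + 3], [0, 0]]).

Evaluating gives χ_A(x) = x^3 + 9x^2 + 27x + 27 = (x + 3)^3.

χ_A(x) = (x + 3)^3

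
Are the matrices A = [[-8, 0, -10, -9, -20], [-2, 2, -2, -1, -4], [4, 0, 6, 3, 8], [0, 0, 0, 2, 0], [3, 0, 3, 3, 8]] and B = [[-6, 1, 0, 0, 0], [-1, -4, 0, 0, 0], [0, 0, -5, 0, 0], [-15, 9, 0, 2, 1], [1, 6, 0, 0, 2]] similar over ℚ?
No.

trace(A) = 10 but trace(B) = -11. The trace is a similarity invariant, so A and B are not similar.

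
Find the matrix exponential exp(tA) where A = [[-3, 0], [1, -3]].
e^{tA} = [[e^{-3*t}, 0], [t*e^{-3*t}, e^{-3*t}]]

A has Jordan form J = [[-3, 1], [0, -3]] with A = PJP^{-1}, so e^{tA} = P e^{tJ} P^{-1}.

For a Jordan block J_k(λ), e^{tJ_k(λ)} = e^{λt} · (I + tN + t^2 N^2/2! + ... + t^{k-1} N^{k-1}/(k-1)!) where N is the nilpotent superdiagonal part.

Assembling the blocks and conjugating back gives the entries of e^{tA} as shown above.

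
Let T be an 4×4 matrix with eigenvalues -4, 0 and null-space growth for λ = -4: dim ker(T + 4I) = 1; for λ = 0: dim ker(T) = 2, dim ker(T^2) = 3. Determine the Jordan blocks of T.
Jordan blocks: (-4, 1), (0, 2), (0, 1)

λ = -4: successive nullity increments [1] count blocks of size ≥ k; block sizes are [1].
λ = 0: successive nullity increments [2, 1] count blocks of size ≥ k; block sizes are [2, 1].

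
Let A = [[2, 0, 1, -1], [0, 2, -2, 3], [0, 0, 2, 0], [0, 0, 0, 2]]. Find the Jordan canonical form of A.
J = [[2, 1, 0, 0], [0, 2, 0, 0], [0, 0, 2, 1], [0, 0, 0, 2]]

The characteristic polynomial is det(xI - A) = (x - 2)^4, so the eigenvalues are 2 (algebraic multiplicity 4).

For λ = 2: rank(A - 2I) = 2, rank((A - 2I)^2) = 0. The eigenspace has dimension 4 - 2 = 2, so there are 2 Jordan blocks; the rank sequence gives block sizes [2, 2].

Assembling the blocks gives the Jordan form J above.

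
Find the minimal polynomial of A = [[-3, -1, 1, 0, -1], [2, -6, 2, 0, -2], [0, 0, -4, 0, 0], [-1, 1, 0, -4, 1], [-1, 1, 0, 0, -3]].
The characteristic polynomial factors as (x + 4)^5. The minimal polynomial is ∏(x - λ)^{k_λ} where k_λ is the size of the largest Jordan block at λ.

For λ = -4: rank(A + 4I) = 2, and the largest Jordan block has size 3 (the smallest k with rank((A + 4I)^k) = rank((A + 4I)^(k+1))).

So m_A(x) = (x + 4)^3.

m_A(x) = (x + 4)^3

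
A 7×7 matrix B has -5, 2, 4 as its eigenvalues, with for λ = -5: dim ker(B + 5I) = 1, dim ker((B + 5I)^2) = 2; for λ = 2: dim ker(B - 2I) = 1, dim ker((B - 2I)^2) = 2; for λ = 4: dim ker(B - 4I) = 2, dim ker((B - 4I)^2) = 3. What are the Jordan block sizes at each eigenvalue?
λ = -5: successive nullity increments [1, 1] count blocks of size ≥ k; block sizes are [2].
λ = 2: successive nullity increments [1, 1] count blocks of size ≥ k; block sizes are [2].
λ = 4: successive nullity increments [2, 1] count blocks of size ≥ k; block sizes are [2, 1].

Jordan blocks: (-5, 2), (2, 2), (4, 2), (4, 1)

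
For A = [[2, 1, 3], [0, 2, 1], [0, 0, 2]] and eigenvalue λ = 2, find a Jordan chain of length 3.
We seek v_1 ∈ ker((A - 2I)^3) \ ker((A - 2I)^2), then set v_{i+1} = (A - 2I) v_i.

One such chain is v_1 = [[0, -3, 1]]^T, v_2 = [[0, 1, 0]]^T, v_3 = [[1, 0, 0]]^T. Check: (A - 2I) v_3 = [[0, 0, 0]]^T = 0.

v_1 = [[0, -3, 1]]^T, v_2 = [[0, 1, 0]]^T, v_3 = [[1, 0, 0]]^T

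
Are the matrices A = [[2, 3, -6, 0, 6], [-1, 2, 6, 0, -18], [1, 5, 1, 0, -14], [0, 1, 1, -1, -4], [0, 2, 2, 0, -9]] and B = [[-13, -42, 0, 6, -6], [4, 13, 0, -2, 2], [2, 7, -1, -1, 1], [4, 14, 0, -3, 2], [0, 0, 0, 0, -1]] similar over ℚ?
Both have characteristic polynomial (x + 1)^5 and minimal polynomial (x + 1)^2. But rank(A + I) = 2 for A while rank(B + I) = 1 for B, so the number of Jordan blocks at λ = -1 differs. A and B are not similar.

No.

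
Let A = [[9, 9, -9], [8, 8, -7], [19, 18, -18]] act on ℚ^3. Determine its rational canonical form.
R = [[0, 0, 9], [1, 0, 9], [0, 1, -1]]

The invariant factors of A (the non-unit diagonal entries of the Smith normal form of xI - A over ℚ[x]) are (x - 3)(x + 1)(x + 3), each dividing the next. The characteristic polynomial is their product, (x - 3)(x + 1)(x + 3).

The rational canonical form is the block-diagonal matrix of companion matrices C(f_i):
R = [[0, 0, 9], [1, 0, 9], [0, 1, -1]].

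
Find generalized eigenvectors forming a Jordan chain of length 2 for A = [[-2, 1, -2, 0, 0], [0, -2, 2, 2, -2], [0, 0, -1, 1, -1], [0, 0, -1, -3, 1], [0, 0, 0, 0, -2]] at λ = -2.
v_1 = [[0, 1, 0, 0, 0]]^T, v_2 = [[1, 0, 0, 0, 0]]^T

We seek v_1 ∈ ker((A + 2I)^2) \ ker(A + 2I), then set v_{i+1} = (A + 2I) v_i.

One such chain is v_1 = [[0, 1, 0, 0, 0]]^T, v_2 = [[1, 0, 0, 0, 0]]^T. Check: (A + 2I) v_2 = [[0, 0, 0, 0, 0]]^T = 0.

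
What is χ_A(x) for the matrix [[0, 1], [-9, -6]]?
χ_A(x) = (x + 3)^2

xI - A = [[x, -1], [9, x + 6]].

Expanding det(xI - A) along the first row:
det(xI - A) = + (x)·det([[x + 6]]) - (-1)·det([[9]]).

Evaluating gives χ_A(x) = x^2 + 6x + 9 = (x + 3)^2.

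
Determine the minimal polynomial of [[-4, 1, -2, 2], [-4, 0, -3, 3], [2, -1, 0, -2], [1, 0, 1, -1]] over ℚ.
The characteristic polynomial factors as (x + 1)^3(x + 2). The minimal polynomial is ∏(x - λ)^{k_λ} where k_λ is the size of the largest Jordan block at λ.

For λ = -2: rank(A + 2I) = 3, and the largest Jordan block has size 1 (the smallest k with rank((A + 2I)^k) = rank((A + 2I)^(k+1))).
For λ = -1: rank(A + I) = 3, and the largest Jordan block has size 3 (the smallest k with rank((A + I)^k) = rank((A + I)^(k+1))).

So m_A(x) = (x + 1)^3(x + 2).

m_A(x) = (x + 1)^3(x + 2)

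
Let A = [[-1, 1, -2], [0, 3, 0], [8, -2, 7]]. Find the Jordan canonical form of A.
J = [[3, 1, 0], [0, 3, 0], [0, 0, 3]]

The characteristic polynomial is det(xI - A) = (x - 3)^3, so the eigenvalues are 3 (algebraic multiplicity 3).

For λ = 3: rank(A - 3I) = 1, rank((A - 3I)^2) = 0. The eigenspace has dimension 3 - 1 = 2, so there are 2 Jordan blocks; the rank sequence gives block sizes [2, 1].

Assembling the blocks gives the Jordan form J above.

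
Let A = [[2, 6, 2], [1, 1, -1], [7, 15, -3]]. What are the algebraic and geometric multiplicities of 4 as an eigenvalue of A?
algebraic multiplicity 1, geometric multiplicity 1

The characteristic polynomial is (x - 4)(x + 2)^2, so the factor x - 4 appears with exponent 1: the algebraic multiplicity is 1.

rank(A - 4I) = 2, so the eigenspace has dimension 3 - 2 = 1: the geometric multiplicity is 1.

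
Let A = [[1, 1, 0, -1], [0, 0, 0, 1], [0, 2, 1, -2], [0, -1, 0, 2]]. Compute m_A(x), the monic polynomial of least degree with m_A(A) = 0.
m_A(x) = (x - 1)^2

The characteristic polynomial factors as (x - 1)^4. The minimal polynomial is ∏(x - λ)^{k_λ} where k_λ is the size of the largest Jordan block at λ.

For λ = 1: rank(A - I) = 1, and the largest Jordan block has size 2 (the smallest k with rank((A - I)^k) = rank((A - I)^(k+1))).

So m_A(x) = (x - 1)^2.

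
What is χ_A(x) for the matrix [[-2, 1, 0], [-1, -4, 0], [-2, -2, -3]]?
χ_A(x) = (x + 3)^3

xI - A = [[x + 2, -1, 0], [1, x + 4, 0], [2, 2, x + 3]].

Expanding det(xI - A) along the first row:
det(xI - A) = + (x + 2)·det([[x + 4, 0], [2, x + 3]]) - (-1)·det([[1, 0], [2, x + 3]]) + (0)·det([[1, x + 4], [2, 2]]).

Evaluating gives χ_A(x) = x^3 + 9x^2 + 27x + 27 = (x + 3)^3.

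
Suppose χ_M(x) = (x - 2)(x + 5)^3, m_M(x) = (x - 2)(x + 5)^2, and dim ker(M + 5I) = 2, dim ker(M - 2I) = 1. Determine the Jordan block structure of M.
λ = -5: algebraic multiplicity 3 (exponent in χ_M), largest block size 2 (exponent in m_M), 2 blocks (geometric multiplicity). These force block sizes [2, 1].
λ = 2: algebraic multiplicity 1 (exponent in χ_M), largest block size 1 (exponent in m_M), 1 block (geometric multiplicity). This forces block sizes [1].

Jordan blocks: (-5, 2), (-5, 1), (2, 1)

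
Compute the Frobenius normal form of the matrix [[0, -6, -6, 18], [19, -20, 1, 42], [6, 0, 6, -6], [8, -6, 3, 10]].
The invariant factors of A (the non-unit diagonal entries of the Smith normal form of xI - A over ℚ[x]) are x^2 + 2x + 6, x^2 + 2x + 6, each dividing the next. The characteristic polynomial is their product, (x^2 + 2x + 6)^2.

The rational canonical form is the block-diagonal matrix of companion matrices C(f_i):
R = [[0, -6, 0, 0], [1, -2, 0, 0], [0, 0, 0, -6], [0, 0, 1, -2]].

Note the characteristic polynomial does not split into linear factors over ℚ, so A has no Jordan form over ℚ; the rational canonical form exists over any field.

R = [[0, -6, 0, 0], [1, -2, 0, 0], [0, 0, 0, -6], [0, 0, 1, -2]]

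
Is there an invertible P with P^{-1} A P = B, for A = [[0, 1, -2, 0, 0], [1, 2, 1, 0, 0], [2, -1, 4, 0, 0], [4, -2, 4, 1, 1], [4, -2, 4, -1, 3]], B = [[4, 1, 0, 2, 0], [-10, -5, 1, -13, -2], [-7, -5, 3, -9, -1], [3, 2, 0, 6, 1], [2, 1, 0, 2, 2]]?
Two matrices over a field are similar if and only if they have the same invariant factors.

Both A and B have characteristic polynomial (x - 2)^5 and minimal polynomial (x - 2)^3. Computing further, both have invariant factors (x - 2)^2, (x - 2)^3. Hence A and B are similar.

Yes.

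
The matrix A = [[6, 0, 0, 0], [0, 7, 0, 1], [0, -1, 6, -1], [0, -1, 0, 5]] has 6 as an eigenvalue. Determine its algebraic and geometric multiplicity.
algebraic multiplicity 4, geometric multiplicity 3

The characteristic polynomial is (x - 6)^4, so the factor x - 6 appears with exponent 4: the algebraic multiplicity is 4.

rank(A - 6I) = 1, so the eigenspace has dimension 4 - 1 = 3: the geometric multiplicity is 3.

Since 3 < 4, A is not diagonalizable.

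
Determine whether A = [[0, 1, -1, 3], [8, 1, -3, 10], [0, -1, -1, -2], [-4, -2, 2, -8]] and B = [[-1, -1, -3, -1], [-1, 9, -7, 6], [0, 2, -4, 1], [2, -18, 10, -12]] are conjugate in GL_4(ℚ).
Yes.

Two matrices over a field are similar if and only if they have the same invariant factors.

Both A and B have characteristic polynomial (x + 2)^4 and minimal polynomial (x + 2)^2. Computing further, both have invariant factors (x + 2)^2, (x + 2)^2. Hence A and B are similar.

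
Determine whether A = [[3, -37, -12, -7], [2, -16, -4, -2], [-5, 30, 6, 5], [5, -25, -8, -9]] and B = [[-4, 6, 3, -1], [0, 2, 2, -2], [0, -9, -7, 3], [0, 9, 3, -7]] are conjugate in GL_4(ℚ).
Yes.

Two matrices over a field are similar if and only if they have the same invariant factors.

Both A and B have characteristic polynomial (x + 4)^4 and minimal polynomial (x + 4)^2. Computing further, both have invariant factors (x + 4)^2, (x + 4)^2. Hence A and B are similar.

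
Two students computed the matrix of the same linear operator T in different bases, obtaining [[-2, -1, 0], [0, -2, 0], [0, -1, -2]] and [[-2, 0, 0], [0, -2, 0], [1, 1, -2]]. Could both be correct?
Two matrices over a field are similar if and only if they have the same invariant factors.

Both A and B have characteristic polynomial (x + 2)^3 and minimal polynomial (x + 2)^2. Computing further, both have invariant factors x + 2, (x + 2)^2. Hence A and B are similar.

Yes.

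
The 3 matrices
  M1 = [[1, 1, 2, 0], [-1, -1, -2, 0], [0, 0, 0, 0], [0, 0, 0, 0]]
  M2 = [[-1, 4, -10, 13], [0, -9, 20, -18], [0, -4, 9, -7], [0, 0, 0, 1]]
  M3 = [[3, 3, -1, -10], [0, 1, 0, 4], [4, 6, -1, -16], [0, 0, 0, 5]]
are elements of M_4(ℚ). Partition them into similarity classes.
3 classes: {M1}, {M2}, {M3}

Characteristic polynomials: χ_{M1} = x^4, χ_{M2} = (x - 1)^2(x + 1)^2, χ_{M3} = (x - 5)(x - 1)^3.

{M1}: invariant factors x, x, x^2.

{M2}: invariant factors x + 1, (x - 1)^2(x + 1).

{M3}: invariant factors x - 1, (x - 5)(x - 1)^2.

Matrices are similar if and only if their invariant-factor lists agree; the partition into similarity classes is {M1}, {M2}, {M3}.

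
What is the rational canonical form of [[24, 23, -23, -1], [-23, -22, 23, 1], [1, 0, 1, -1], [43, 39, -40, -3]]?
R = [[0, 0, 0, -24], [1, 0, 0, 6], [0, 1, 0, 19], [0, 0, 1, 0]]

The invariant factors of A (the non-unit diagonal entries of the Smith normal form of xI - A over ℚ[x]) are (x - 1)(x + 4)(x^2 - 3x - 6), each dividing the next. The characteristic polynomial is their product, (x - 1)(x + 4)(x^2 - 3x - 6).

The rational canonical form is the block-diagonal matrix of companion matrices C(f_i):
R = [[0, 0, 0, -24], [1, 0, 0, 6], [0, 1, 0, 19], [0, 0, 1, 0]].

Note the characteristic polynomial does not split into linear factors over ℚ, so A has no Jordan form over ℚ; the rational canonical form exists over any field.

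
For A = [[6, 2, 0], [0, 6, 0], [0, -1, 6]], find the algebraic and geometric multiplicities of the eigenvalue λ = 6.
The characteristic polynomial is (x - 6)^3, so the factor x - 6 appears with exponent 3: the algebraic multiplicity is 3.

rank(A - 6I) = 1, so the eigenspace has dimension 3 - 1 = 2: the geometric multiplicity is 2.

Since 2 < 3, A is not diagonalizable.

algebraic multiplicity 3, geometric multiplicity 2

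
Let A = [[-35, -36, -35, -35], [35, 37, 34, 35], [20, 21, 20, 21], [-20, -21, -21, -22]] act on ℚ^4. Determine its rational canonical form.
The invariant factors of A (the non-unit diagonal entries of the Smith normal form of xI - A over ℚ[x]) are (x - 5)(x + 1)(x + 2)^2, each dividing the next. The characteristic polynomial is their product, (x - 5)(x + 1)(x + 2)^2.

The rational canonical form is the block-diagonal matrix of companion matrices C(f_i):
R = [[0, 0, 0, 20], [1, 0, 0, 36], [0, 1, 0, 17], [0, 0, 1, 0]].

R = [[0, 0, 0, 20], [1, 0, 0, 36], [0, 1, 0, 17], [0, 0, 1, 0]]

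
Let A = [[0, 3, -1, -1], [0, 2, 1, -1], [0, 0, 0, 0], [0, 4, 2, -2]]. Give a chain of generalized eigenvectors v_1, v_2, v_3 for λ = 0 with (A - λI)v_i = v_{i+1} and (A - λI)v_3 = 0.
We seek v_1 ∈ ker(A^3) \ ker(A^2), then set v_{i+1} = A v_i.

One such chain is v_1 = [[-1, 0, 0, -1]]^T, v_2 = [[1, 1, 0, 2]]^T, v_3 = [[1, 0, 0, 0]]^T. Check: A v_3 = [[0, 0, 0, 0]]^T = 0.

v_1 = [[-1, 0, 0, -1]]^T, v_2 = [[1, 1, 0, 2]]^T, v_3 = [[1, 0, 0, 0]]^T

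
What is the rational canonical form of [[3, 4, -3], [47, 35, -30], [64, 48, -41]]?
The invariant factors of A (the non-unit diagonal entries of the Smith normal form of xI - A over ℚ[x]) are (x - 1)^2(x + 5), each dividing the next. The characteristic polynomial is their product, (x - 1)^2(x + 5).

The rational canonical form is the block-diagonal matrix of companion matrices C(f_i):
R = [[0, 0, -5], [1, 0, 9], [0, 1, -3]].

R = [[0, 0, -5], [1, 0, 9], [0, 1, -3]]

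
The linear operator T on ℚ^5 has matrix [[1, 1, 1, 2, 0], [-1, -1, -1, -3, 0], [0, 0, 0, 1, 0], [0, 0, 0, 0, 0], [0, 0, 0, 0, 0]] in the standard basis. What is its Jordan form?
The characteristic polynomial is det(xI - A) = x^5, so the eigenvalues are 0 (algebraic multiplicity 5).

For λ = 0: rank(A) = 2, rank(A^2) = 0. The eigenspace has dimension 5 - 2 = 3, so there are 3 Jordan blocks; the rank sequence gives block sizes [2, 2, 1].

Assembling the blocks gives the Jordan form J above.

J = [[0, 1, 0, 0, 0], [0, 0, 0, 0, 0], [0, 0, 0, 1, 0], [0, 0, 0, 0, 0], [0, 0, 0, 0, 0]]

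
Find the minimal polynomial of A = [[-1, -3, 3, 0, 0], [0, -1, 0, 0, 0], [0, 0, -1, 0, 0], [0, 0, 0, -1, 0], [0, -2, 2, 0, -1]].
The characteristic polynomial factors as (x + 1)^5. The minimal polynomial is ∏(x - λ)^{k_λ} where k_λ is the size of the largest Jordan block at λ.

For λ = -1: rank(A + I) = 1, and the largest Jordan block has size 2 (the smallest k with rank((A + I)^k) = rank((A + I)^(k+1))).

So m_A(x) = (x + 1)^2.

m_A(x) = (x + 1)^2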